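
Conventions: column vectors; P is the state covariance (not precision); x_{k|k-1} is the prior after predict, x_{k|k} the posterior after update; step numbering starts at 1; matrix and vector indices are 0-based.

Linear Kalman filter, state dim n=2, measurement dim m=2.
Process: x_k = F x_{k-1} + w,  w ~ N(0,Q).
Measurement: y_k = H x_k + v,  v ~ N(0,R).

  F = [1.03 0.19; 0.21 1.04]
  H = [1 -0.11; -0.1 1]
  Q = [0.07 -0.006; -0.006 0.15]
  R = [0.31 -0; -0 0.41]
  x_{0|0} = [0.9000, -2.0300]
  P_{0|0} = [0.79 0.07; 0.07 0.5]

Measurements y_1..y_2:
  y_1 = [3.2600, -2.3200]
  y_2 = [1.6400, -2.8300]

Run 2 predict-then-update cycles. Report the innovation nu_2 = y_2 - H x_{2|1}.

innov = [-0.6221, -1.2270]

step 1: x^-=[0.5413, -1.9222]  P^-=[0.9536 0.3415; 0.3415 0.7562]  S=[1.1976 0.1667; 0.1667 1.1075]  K=[0.7496 0.1094; 0.1276 0.6328]  nu=[2.5073, -0.3437]  x^+=[2.3833, -1.8198]  P^+=[0.2400 0.0688; 0.0688 0.2663]
step 2: x^-=[2.1090, -1.3921]  P^-=[0.3611 0.1750; 0.1750 0.4787]  S=[0.6384 0.0882; 0.0882 0.8573]  K=[0.5205 0.1085; 0.1191 0.5257]  nu=[-0.6221, -1.2270]  x^+=[1.6520, -2.1112]  P^+=[0.1681 0.0613; 0.0613 0.2217]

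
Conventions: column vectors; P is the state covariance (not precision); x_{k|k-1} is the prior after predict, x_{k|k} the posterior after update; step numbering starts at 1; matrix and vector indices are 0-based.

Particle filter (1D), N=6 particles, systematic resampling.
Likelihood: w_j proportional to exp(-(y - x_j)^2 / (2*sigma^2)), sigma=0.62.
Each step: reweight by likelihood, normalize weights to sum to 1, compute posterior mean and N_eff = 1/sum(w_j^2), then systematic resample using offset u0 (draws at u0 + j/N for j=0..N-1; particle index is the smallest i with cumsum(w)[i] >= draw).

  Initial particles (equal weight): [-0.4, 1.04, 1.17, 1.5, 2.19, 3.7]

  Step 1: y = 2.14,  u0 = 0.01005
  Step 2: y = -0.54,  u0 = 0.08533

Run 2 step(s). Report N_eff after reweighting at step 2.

step 1: w=[0.0001, 0.0974, 0.1382, 0.2759, 0.4685, 0.0198]  mean=1.7763  Neff=3.0806  idx=[1, 2, 3, 3, 4, 4]
step 2: w=[0.5538, 0.3175, 0.0635, 0.0635, 0.0009, 0.0009]  mean=1.1417  Neff=2.4065  idx=[0, 0, 0, 1, 1, 2]

N_eff = 2.4065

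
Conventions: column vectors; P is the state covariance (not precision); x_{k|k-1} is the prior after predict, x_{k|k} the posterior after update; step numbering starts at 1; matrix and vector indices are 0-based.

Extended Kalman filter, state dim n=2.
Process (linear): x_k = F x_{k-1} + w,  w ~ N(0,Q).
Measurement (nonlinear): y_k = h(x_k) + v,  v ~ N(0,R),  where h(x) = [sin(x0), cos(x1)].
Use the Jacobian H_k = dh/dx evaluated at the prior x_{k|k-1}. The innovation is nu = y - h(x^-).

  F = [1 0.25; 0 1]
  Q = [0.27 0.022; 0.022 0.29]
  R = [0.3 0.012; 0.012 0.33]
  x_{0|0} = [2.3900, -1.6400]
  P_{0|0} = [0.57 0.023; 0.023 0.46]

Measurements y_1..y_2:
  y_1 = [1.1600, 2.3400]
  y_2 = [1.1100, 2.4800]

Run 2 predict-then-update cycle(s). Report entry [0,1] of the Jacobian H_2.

H_jac[0,1] = 0.0000

step 1: x^-=[1.9800, -1.6400]  P^-=[0.8802 0.1600; 0.1600 0.7500]  H_jac=[-0.3979 0.0000; 0.0000 0.9976]  S=[0.4394 -0.0515; -0.0515 1.0764]  K=[-0.7842 0.1108; -0.0638 0.6920]  nu=[0.2426, 2.4091]  x^+=[2.0566, 0.0118]  P^+=[0.5879 0.0272; 0.0272 0.2282]
step 2: x^-=[2.0596, 0.0118]  P^-=[0.8858 0.1062; 0.1062 0.5182]  H_jac=[-0.4695 0.0000; 0.0000 -0.0118]  S=[0.4953 0.0126; 0.0126 0.3301]  K=[-0.8405 0.0283; -0.1003 -0.0146]  nu=[0.2271, 1.4801]  x^+=[1.9105, -0.0327]  P^+=[0.5363 0.0645; 0.0645 0.5131]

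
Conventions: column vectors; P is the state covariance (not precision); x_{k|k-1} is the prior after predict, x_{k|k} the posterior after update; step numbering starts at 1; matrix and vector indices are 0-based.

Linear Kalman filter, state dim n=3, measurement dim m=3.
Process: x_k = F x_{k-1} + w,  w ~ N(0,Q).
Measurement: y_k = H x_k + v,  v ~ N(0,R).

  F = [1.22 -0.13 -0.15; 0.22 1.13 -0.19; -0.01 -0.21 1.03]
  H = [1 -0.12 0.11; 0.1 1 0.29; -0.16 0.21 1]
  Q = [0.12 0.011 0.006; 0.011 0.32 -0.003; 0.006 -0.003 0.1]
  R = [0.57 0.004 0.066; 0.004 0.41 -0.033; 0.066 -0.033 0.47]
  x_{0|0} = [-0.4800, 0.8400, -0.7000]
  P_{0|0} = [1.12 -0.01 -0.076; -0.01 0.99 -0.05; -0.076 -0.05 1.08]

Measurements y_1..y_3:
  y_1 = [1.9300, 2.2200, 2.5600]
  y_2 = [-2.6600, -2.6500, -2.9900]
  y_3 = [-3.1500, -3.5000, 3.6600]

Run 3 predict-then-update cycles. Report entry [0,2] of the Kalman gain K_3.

K[0,2] = -0.1020

step 1: x^-=[-0.5898, 0.9766, -0.8926]  P^-=[1.8571 0.2108 -0.2354; 0.2108 1.7002 -0.5287; -0.2354 -0.5287 1.3127]  S=[2.3790 0.1252 -0.2613; 0.1252 1.9610 0.0722; -0.2613 0.0722 1.7443]  K=[0.7331 0.1270 -0.1754; -0.0822 0.8108 -0.1636; 0.0745 -0.1190 0.7266]  nu=[2.7352, 1.5612, 3.1531]  x^+=[1.0609, 1.5016, 1.4163]  P^+=[0.4058 0.0133 0.0239; 0.0133 0.3910 -0.1891; 0.0239 -0.1891 0.3939]
step 2: x^-=[0.8866, 1.6611, 1.1329]  P^-=[0.7191 0.1127 -0.0031; 0.1127 0.9389 -0.3967; -0.0031 -0.3967 0.6165]  S=[1.2928 0.0635 0.0563; 0.0635 1.2003 -0.1052; 0.0563 -0.1052 0.9731]  K=[0.5450 0.1140 -0.1163; -0.0611 0.6863 -0.1458; 0.0707 -0.1391 0.5293]  nu=[-3.4719, -4.7283, -4.3298]  x^+=[-1.0411, -0.7404, -0.7464]  P^+=[0.3028 0.0159 0.0227; 0.0159 0.3314 -0.1623; 0.0227 -0.1623 0.2957]
step 3: x^-=[-1.0620, -0.9239, -0.6028]  P^-=[0.5633 0.0910 0.0067; 0.0910 0.8442 -0.3312; 0.0067 -0.3312 0.4982]  S=[1.1399 0.0420 0.0690; 0.0420 1.1282 -0.0840; 0.0690 -0.0840 0.8724]  K=[0.4875 0.1066 -0.1020; -0.0579 0.6641 -0.1247; 0.0651 -0.1322 0.4722]  nu=[-2.1326, -2.2951, 4.2870]  x^+=[-2.7834, -2.8590, 1.5859]  P^+=[0.2712 0.0159 0.0208; 0.0159 0.3176 -0.1485; 0.0208 -0.1485 0.2651]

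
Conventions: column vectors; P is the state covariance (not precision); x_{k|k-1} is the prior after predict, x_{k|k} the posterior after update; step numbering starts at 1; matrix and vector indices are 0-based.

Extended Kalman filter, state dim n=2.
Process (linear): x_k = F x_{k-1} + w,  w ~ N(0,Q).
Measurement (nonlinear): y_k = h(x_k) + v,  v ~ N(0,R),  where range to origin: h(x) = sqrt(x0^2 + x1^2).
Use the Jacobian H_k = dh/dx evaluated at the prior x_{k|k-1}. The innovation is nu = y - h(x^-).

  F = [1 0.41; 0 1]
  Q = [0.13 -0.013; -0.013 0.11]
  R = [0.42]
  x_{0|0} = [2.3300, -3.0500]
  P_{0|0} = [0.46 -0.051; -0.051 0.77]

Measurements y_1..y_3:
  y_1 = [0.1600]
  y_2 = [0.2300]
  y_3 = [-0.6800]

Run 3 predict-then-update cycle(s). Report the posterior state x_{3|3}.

x_post = [0.9312, 0.0617]

step 1: x^-=[1.0795, -3.0500]  P^-=[0.6776 0.2517; 0.2517 0.8800]  H_jac=[0.3337 -0.9427]  S=[1.1191]  K=[-0.0100; -0.6662]  nu=[-3.0754]  x^+=[1.1102, -1.0011]  P^+=[0.6775 0.2442; 0.2442 0.3833]
step 2: x^-=[0.6998, -1.0011]  P^-=[1.0722 0.3884; 0.3884 0.4933]  H_jac=[0.5729 -0.8196]  S=[0.7386]  K=[0.4008; -0.2461]  nu=[-0.9914]  x^+=[0.3025, -0.7571]  P^+=[0.9536 0.4612; 0.4612 0.4485]
step 3: x^-=[-0.0079, -0.7571]  P^-=[1.5372 0.6321; 0.6321 0.5585]  H_jac=[-0.0105 -0.9999]  S=[0.9919]  K=[-0.6535; -0.5697]  nu=[-1.4371]  x^+=[0.9312, 0.0617]  P^+=[1.1136 0.2628; 0.2628 0.2366]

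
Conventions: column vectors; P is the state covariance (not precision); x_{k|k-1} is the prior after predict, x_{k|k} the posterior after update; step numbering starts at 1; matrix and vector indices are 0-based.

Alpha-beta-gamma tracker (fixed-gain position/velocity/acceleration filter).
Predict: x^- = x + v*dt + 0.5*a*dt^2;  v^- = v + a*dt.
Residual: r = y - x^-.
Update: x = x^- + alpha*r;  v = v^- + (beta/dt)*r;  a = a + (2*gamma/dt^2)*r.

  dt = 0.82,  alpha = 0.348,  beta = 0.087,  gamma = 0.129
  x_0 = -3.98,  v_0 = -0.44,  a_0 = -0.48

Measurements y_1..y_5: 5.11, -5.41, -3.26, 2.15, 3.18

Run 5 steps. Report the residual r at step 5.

resid = -0.5538

step 1: x_pred=-4.5022  r=9.6122  x^+=-1.1571  v^+=0.1862  a^+=3.2082
step 2: x_pred=0.0742  r=-5.4842  x^+=-1.8343  v^+=2.2351  a^+=1.1039
step 3: x_pred=0.3696  r=-3.6296  x^+=-0.8935  v^+=2.7552  a^+=-0.2888
step 4: x_pred=1.2687  r=0.8813  x^+=1.5754  v^+=2.6119  a^+=0.0494
step 5: x_pred=3.7338  r=-0.5538  x^+=3.5411  v^+=2.5937  a^+=-0.1631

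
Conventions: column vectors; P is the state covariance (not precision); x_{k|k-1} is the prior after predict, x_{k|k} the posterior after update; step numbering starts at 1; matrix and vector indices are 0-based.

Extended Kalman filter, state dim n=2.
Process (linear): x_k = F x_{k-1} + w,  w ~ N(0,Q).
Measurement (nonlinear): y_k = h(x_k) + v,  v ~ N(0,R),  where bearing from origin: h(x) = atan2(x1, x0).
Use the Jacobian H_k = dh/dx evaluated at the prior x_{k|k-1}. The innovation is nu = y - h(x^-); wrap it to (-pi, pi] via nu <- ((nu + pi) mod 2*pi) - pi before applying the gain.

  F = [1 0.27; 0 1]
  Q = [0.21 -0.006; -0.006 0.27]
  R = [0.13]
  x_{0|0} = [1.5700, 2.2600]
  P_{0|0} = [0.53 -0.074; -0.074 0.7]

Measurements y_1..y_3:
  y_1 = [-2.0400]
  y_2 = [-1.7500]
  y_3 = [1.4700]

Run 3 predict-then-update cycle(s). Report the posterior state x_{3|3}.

step 1: x^-=[2.1802, 2.2600]  P^-=[0.7511 0.1090; 0.1090 0.9700]  H_jac=[-0.2292 0.2211]  S=[0.2058]  K=[-0.7192; 0.9206]  nu=[-2.8434]  x^+=[4.2253, -0.3576]  P^+=[0.6446 0.2453; 0.2453 0.7956]
step 2: x^-=[4.1287, -0.3576]  P^-=[1.0450 0.4541; 0.4541 1.0656]  H_jac=[0.0208 0.2404]  S=[0.1966]  K=[0.6660; 1.3512]  nu=[-1.6636]  x^+=[3.0208, -2.6055]  P^+=[0.9578 0.2772; 0.2772 0.7067]
step 3: x^-=[2.3173, -2.6055]  P^-=[1.3690 0.4620; 0.4620 0.9767]  H_jac=[0.2143 0.1906]  S=[0.2661]  K=[1.4335; 1.0716]  nu=[2.3139]  x^+=[5.6342, -0.1258]  P^+=[0.8223 0.0532; 0.0532 0.6711]

x_post = [5.6342, -0.1258]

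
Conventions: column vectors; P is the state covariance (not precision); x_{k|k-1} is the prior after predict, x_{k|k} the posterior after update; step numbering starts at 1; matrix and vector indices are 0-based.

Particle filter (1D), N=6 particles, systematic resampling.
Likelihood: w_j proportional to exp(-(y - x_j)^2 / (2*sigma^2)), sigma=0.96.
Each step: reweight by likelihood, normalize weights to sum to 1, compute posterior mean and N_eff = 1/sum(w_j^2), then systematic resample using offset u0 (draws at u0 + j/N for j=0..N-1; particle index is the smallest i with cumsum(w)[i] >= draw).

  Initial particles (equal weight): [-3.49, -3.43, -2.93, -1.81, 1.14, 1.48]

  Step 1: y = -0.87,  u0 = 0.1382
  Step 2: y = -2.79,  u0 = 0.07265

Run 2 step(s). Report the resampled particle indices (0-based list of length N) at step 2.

step 1: w=[0.0259, 0.0306, 0.1071, 0.6632, 0.1197, 0.0535]  mean=-1.4939  Neff=2.1271  idx=[2, 3, 3, 3, 3, 5]
step 2: w=[0.2940, 0.1765, 0.1765, 0.1765, 0.1765, 0.0000]  mean=-2.1393  Neff=4.7383  idx=[0, 0, 1, 2, 3, 4]

resampled_idx = [0, 0, 1, 2, 3, 4]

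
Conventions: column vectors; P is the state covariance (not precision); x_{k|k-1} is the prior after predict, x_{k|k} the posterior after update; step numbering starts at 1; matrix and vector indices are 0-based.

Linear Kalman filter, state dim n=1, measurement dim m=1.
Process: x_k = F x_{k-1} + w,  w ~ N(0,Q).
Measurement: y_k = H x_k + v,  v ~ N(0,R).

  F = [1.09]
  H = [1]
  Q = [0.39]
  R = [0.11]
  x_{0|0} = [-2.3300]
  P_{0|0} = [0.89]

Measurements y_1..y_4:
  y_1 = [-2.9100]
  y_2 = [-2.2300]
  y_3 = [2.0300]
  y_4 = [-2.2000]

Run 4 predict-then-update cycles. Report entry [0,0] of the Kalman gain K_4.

K[0,0] = 0.8188

step 1: x^-=[-2.5397]  P^-=[1.4474]  S=[1.5574]  K=[0.9294]  nu=[-0.3703]  x^+=[-2.8838]  P^+=[0.1022]
step 2: x^-=[-3.1434]  P^-=[0.5115]  S=[0.6215]  K=[0.8230]  nu=[0.9134]  x^+=[-2.3917]  P^+=[0.0905]
step 3: x^-=[-2.6069]  P^-=[0.4976]  S=[0.6076]  K=[0.8189]  nu=[4.6369]  x^+=[1.1905]  P^+=[0.0901]
step 4: x^-=[1.2976]  P^-=[0.4970]  S=[0.6070]  K=[0.8188]  nu=[-3.4976]  x^+=[-1.5662]  P^+=[0.0901]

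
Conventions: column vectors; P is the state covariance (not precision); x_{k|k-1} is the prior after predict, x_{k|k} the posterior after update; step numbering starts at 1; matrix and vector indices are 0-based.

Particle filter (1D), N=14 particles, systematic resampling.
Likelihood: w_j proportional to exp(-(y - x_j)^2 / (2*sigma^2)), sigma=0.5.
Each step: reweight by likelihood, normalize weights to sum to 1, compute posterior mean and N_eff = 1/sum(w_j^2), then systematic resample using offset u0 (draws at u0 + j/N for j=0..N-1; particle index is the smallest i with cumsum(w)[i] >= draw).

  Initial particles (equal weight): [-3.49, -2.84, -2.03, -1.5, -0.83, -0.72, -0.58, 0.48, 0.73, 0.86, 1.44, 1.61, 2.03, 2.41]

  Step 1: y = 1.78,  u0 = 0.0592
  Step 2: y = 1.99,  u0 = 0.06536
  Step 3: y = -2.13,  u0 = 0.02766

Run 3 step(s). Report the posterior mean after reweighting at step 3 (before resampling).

step 1: w=[0.0000, 0.0000, 0.0000, 0.0000, 0.0000, 0.0000, 0.0000, 0.0100, 0.0324, 0.0541, 0.2334, 0.2776, 0.2595, 0.1330]  mean=1.7053  Neff=4.5325  idx=[9, 10, 10, 10, 11, 11, 11, 11, 12, 12, 12, 12, 13, 13]
step 2: w=[0.0077, 0.0540, 0.0540, 0.0540, 0.0741, 0.0741, 0.0741, 0.0741, 0.0986, 0.0986, 0.0986, 0.0986, 0.0695, 0.0695]  mean=1.8536  Neff=12.5951  idx=[2, 3, 4, 5, 6, 7, 8, 9, 9, 10, 11, 11, 12, 13]
step 3: w=[0.4285, 0.4285, 0.0357, 0.0357, 0.0357, 0.0357, 0.0000, 0.0000, 0.0000, 0.0000, 0.0000, 0.0000, 0.0000, 0.0000]  mean=1.4644  Neff=2.6861  idx=[0, 0, 0, 0, 0, 0, 1, 1, 1, 1, 1, 1, 2, 4]

post_mean = 1.4644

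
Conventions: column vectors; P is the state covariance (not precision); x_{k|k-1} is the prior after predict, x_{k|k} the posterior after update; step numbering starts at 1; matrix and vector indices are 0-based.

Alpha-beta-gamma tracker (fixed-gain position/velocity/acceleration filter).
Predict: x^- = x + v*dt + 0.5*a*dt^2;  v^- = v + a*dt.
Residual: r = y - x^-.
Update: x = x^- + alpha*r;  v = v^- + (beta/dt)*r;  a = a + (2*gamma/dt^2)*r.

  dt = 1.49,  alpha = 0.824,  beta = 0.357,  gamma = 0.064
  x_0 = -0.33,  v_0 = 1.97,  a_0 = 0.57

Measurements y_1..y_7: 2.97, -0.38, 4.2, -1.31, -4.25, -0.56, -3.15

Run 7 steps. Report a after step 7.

step 1: x_pred=3.2380  r=-0.2680  x^+=3.0172  v^+=2.7551  a^+=0.5545
step 2: x_pred=7.7378  r=-8.1178  x^+=1.0487  v^+=1.6363  a^+=0.0865
step 3: x_pred=3.5829  r=0.6171  x^+=4.0914  v^+=1.9131  a^+=0.1221
step 4: x_pred=7.0774  r=-8.3874  x^+=0.1662  v^+=0.0854  a^+=-0.3615
step 5: x_pred=-0.1078  r=-4.1422  x^+=-3.5210  v^+=-1.4457  a^+=-0.6003
step 6: x_pred=-6.3414  r=5.7814  x^+=-1.5775  v^+=-0.9549  a^+=-0.2670
step 7: x_pred=-3.2967  r=0.1467  x^+=-3.1758  v^+=-1.3176  a^+=-0.2585

a_post = -0.2585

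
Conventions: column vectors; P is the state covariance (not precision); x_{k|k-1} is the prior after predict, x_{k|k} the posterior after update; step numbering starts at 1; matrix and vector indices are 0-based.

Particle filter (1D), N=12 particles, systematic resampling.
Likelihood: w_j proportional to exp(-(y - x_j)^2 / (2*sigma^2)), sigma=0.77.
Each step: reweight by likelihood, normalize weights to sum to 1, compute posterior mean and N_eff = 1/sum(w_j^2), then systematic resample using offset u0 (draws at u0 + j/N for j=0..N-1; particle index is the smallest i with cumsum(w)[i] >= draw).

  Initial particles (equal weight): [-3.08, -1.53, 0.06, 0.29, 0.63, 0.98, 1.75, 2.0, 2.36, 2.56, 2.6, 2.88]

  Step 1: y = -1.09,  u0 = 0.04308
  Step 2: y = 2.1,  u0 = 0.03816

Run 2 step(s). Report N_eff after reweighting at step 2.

N_eff = 3.0177

step 1: w=[0.0233, 0.5572, 0.2151, 0.1317, 0.0541, 0.0177, 0.0007, 0.0002, 0.0000, 0.0000, 0.0000, 0.0000]  mean=-0.8199  Neff=2.6464  idx=[1, 1, 1, 1, 1, 1, 1, 2, 2, 2, 3, 4]
step 2: w=[0.0000, 0.0000, 0.0000, 0.0000, 0.0000, 0.0000, 0.0000, 0.0951, 0.0951, 0.0951, 0.2006, 0.5138]  mean=0.3985  Neff=3.0177  idx=[7, 8, 9, 10, 10, 10, 11, 11, 11, 11, 11, 11]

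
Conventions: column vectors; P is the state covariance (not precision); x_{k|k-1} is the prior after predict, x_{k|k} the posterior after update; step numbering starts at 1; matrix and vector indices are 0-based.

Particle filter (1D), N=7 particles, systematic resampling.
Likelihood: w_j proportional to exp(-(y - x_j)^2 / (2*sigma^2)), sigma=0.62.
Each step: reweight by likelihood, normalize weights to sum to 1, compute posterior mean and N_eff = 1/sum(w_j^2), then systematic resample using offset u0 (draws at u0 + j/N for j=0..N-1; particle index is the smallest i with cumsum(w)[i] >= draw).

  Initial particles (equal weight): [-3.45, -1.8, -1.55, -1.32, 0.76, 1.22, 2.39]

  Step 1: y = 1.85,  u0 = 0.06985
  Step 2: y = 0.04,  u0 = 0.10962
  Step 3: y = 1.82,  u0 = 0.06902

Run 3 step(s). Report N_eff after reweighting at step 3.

N_eff = 5.9217

step 1: w=[0.0000, 0.0000, 0.0000, 0.0000, 0.1427, 0.3993, 0.4580]  mean=1.6902  Neff=2.5670  idx=[4, 5, 5, 5, 6, 6, 6]
step 2: w=[0.5084, 0.1631, 0.1631, 0.1631, 0.0008, 0.0008, 0.0008]  mean=0.9888  Neff=2.9561  idx=[0, 0, 0, 1, 2, 2, 3]
step 3: w=[0.0725, 0.0725, 0.0725, 0.1957, 0.1957, 0.1957, 0.1957]  mean=1.1200  Neff=5.9217  idx=[0, 2, 3, 4, 5, 5, 6]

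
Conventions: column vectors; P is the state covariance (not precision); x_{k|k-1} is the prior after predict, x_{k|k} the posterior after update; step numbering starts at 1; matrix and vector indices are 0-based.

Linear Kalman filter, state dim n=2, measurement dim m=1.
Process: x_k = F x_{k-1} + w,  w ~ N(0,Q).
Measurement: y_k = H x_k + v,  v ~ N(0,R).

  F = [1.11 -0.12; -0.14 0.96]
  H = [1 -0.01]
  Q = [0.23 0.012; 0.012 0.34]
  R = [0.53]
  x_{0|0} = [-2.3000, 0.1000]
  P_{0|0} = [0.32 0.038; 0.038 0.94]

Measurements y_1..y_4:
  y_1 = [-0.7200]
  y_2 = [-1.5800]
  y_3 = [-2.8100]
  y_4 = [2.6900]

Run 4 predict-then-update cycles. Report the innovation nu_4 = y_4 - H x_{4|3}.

step 1: x^-=[-2.5650, 0.4180]  P^-=[0.6277 -0.1049; -0.1049 1.2024]  S=[1.1599]  K=[0.5421; -0.1008]  nu=[1.8492]  x^+=[-1.5626, 0.2316]  P^+=[0.2869 -0.0415; -0.0415 1.1906]
step 2: x^-=[-1.7623, 0.4411]  P^-=[0.6117 -0.2147; -0.2147 1.4540]  S=[1.1461]  K=[0.5356; -0.2000]  nu=[0.1867]  x^+=[-1.6623, 0.4038]  P^+=[0.2829 -0.0919; -0.0919 1.4082]
step 3: x^-=[-1.8936, 0.6204]  P^-=[0.6234 -0.2937; -0.2937 1.6680]  S=[1.1594]  K=[0.5402; -0.2677]  nu=[-0.9102]  x^+=[-2.3853, 0.8640]  P^+=[0.2850 -0.1260; -0.1260 1.5850]
step 4: x^-=[-2.7514, 1.1634]  P^-=[0.6376 -0.3513; -0.3513 1.8402]  S=[1.1748]  K=[0.5457; -0.3147]  nu=[5.4530]  x^+=[0.2244, -0.5526]  P^+=[0.2877 -0.1495; -0.1495 1.7238]

innov = [5.4530]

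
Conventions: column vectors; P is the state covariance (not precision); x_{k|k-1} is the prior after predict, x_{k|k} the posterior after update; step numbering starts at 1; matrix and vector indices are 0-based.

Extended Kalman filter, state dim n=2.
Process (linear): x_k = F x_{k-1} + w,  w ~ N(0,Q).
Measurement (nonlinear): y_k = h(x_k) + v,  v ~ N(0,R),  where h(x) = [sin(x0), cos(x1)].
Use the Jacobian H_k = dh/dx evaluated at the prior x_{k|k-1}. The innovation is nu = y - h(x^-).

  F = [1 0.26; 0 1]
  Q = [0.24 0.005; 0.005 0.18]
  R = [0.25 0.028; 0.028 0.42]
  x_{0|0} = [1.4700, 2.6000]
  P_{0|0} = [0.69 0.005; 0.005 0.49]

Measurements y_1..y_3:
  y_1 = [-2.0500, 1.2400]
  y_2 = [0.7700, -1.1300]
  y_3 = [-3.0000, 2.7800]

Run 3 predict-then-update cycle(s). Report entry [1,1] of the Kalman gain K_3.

K[1,1] = -0.4616

step 1: x^-=[2.1460, 2.6000]  P^-=[0.9657 0.1374; 0.1374 0.6700]  H_jac=[-0.5440 0.0000; 0.0000 -0.5155]  S=[0.5358 0.0665; 0.0665 0.5980]  K=[-0.9793 -0.0095; -0.0687 -0.5699]  nu=[-2.8891, 2.0969]  x^+=[4.9555, 1.6036]  P^+=[0.4505 0.0609; 0.0609 0.4680]
step 2: x^-=[5.3724, 1.6036]  P^-=[0.7539 0.1876; 0.1876 0.6480]  H_jac=[0.6132 0.0000; 0.0000 -0.9995]  S=[0.5334 -0.0870; -0.0870 1.0673]  K=[0.8492 -0.1065; 0.1183 -0.5972]  nu=[1.5600, -1.0972]  x^+=[6.8140, 2.4434]  P^+=[0.3414 0.0210; 0.0210 0.2476]
step 3: x^-=[7.4492, 2.4434]  P^-=[0.6090 0.0903; 0.0903 0.4276]  H_jac=[0.3938 0.0000; 0.0000 -0.6429]  S=[0.3444 0.0051; 0.0051 0.5967]  K=[0.6978 -0.1033; 0.1102 -0.4616]  nu=[-3.9192, 3.5460]  x^+=[4.3480, 0.3746]  P^+=[0.4357 0.0371; 0.0371 0.2968]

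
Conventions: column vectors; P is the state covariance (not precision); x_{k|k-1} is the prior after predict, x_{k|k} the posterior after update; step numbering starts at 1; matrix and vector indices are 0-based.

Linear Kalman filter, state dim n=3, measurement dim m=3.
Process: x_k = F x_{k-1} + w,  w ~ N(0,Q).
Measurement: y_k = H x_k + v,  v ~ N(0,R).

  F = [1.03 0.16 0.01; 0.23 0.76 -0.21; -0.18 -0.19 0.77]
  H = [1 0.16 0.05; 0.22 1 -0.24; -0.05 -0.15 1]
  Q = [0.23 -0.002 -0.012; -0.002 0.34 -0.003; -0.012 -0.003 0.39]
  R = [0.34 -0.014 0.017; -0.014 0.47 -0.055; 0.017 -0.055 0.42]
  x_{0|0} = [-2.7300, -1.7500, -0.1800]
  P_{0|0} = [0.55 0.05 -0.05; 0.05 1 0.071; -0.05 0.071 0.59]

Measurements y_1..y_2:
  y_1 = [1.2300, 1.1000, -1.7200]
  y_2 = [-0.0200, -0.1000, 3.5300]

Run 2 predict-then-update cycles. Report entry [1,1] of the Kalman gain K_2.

K[1,1] = 0.4974

step 1: x^-=[-3.0937, -1.9201, 0.6853]  P^-=[0.8548 0.2985 -0.1820; 0.2985 0.9724 -0.2410; -0.1820 -0.2410 0.7902]  S=[1.2952 0.6680 -0.2750; 0.6680 1.7955 -0.7165; -0.2750 -0.7165 1.3292]  K=[0.6648 0.0280 -0.0501; 0.0330 0.6118 0.0344; -0.0007 -0.0141 0.6208]  nu=[4.5967, 3.8652, -2.8480]  x^+=[0.2130, 0.4984, -1.1404]  P^+=[0.2325 -0.0461 -0.0066; -0.0461 0.3011 0.0242; -0.0066 0.0242 0.2648]
step 2: x^-=[0.2878, 0.6673, -1.0112]  P^-=[0.4691 0.0521 -0.0541; 0.0521 0.5147 -0.0769; -0.0541 -0.0769 0.5570]  S=[0.8337 0.2303 -0.0649; 0.2303 1.1050 -0.3676; -0.0649 -0.3676 1.0190]  K=[0.5602 0.0222 -0.0401; 0.0214 0.4974 0.0270; 0.0016 -0.0172 0.5545]  nu=[-0.3640, -1.0733, 4.6557]  x^+=[-0.1268, 0.2514, 1.5881]  P^+=[0.1960 -0.0394 -0.0047; -0.0394 0.2453 0.0192; -0.0047 0.0192 0.2365]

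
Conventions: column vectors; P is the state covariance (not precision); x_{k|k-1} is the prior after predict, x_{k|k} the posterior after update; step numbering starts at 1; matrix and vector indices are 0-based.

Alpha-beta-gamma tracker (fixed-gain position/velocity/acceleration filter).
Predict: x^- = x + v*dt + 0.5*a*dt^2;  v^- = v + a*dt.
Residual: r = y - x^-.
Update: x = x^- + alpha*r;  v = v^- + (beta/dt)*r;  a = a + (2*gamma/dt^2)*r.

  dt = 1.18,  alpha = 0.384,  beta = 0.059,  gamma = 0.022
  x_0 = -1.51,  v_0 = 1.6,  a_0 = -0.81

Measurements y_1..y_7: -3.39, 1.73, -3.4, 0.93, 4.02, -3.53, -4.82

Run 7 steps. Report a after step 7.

step 1: x_pred=-0.1859  r=-3.2041  x^+=-1.4163  v^+=0.4840  a^+=-0.9112
step 2: x_pred=-1.4796  r=3.2096  x^+=-0.2471  v^+=-0.4308  a^+=-0.8098
step 3: x_pred=-1.3192  r=-2.0808  x^+=-2.1183  v^+=-1.4904  a^+=-0.8756
step 4: x_pred=-4.4865  r=5.4165  x^+=-2.4066  v^+=-2.2528  a^+=-0.7044
step 5: x_pred=-5.5553  r=9.5753  x^+=-1.8784  v^+=-2.6052  a^+=-0.4018
step 6: x_pred=-5.2323  r=1.7023  x^+=-4.5786  v^+=-2.9943  a^+=-0.3480
step 7: x_pred=-8.3542  r=3.5342  x^+=-6.9971  v^+=-3.2283  a^+=-0.2364

a_post = -0.2364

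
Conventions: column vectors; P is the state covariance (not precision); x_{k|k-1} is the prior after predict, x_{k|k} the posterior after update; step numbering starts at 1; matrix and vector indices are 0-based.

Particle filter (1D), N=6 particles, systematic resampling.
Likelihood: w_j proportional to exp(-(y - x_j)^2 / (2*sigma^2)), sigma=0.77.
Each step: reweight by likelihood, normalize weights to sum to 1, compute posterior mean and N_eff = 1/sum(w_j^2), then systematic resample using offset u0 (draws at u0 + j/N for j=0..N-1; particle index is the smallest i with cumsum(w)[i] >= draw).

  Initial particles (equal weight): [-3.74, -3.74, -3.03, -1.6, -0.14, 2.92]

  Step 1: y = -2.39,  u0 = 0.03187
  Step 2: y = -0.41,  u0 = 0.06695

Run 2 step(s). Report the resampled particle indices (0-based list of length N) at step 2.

step 1: w=[0.1234, 0.1234, 0.4062, 0.3390, 0.0080, 0.0000]  mean=-2.6973  Neff=3.2213  idx=[0, 1, 2, 2, 3, 3]
step 2: w=[0.0001, 0.0001, 0.0050, 0.0050, 0.4949, 0.4949]  mean=-1.6149  Neff=2.0416  idx=[4, 4, 4, 5, 5, 5]

resampled_idx = [4, 4, 4, 5, 5, 5]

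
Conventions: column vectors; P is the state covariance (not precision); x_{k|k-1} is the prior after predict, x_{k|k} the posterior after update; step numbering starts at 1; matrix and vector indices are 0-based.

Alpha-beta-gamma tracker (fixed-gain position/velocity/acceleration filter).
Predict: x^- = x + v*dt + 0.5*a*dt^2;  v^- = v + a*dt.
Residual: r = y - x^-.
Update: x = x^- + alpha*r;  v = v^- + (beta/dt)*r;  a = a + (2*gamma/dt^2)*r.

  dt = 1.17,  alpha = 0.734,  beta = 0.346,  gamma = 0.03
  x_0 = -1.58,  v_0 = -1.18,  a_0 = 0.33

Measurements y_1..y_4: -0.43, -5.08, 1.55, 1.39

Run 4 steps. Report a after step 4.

a_post = 0.5085

step 1: x_pred=-2.7347  r=2.3047  x^+=-1.0431  v^+=-0.1123  a^+=0.4310
step 2: x_pred=-0.8795  r=-4.2005  x^+=-3.9627  v^+=-0.8502  a^+=0.2469
step 3: x_pred=-4.7885  r=6.3385  x^+=-0.1360  v^+=1.3131  a^+=0.5247
step 4: x_pred=1.7594  r=-0.3694  x^+=1.4883  v^+=1.8178  a^+=0.5085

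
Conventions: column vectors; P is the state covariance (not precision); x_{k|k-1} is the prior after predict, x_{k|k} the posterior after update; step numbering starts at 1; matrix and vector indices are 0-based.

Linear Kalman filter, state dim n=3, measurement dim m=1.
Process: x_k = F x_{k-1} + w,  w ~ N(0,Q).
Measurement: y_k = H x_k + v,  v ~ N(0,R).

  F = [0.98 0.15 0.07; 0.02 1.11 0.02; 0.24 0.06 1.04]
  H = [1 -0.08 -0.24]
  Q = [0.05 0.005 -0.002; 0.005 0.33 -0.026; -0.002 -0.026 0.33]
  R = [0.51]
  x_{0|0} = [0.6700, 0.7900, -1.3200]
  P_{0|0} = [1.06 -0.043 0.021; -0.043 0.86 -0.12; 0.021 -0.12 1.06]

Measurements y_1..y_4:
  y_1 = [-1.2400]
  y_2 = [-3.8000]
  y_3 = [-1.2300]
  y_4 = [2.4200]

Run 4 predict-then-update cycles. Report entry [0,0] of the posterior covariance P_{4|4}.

P_post[0,0] = 0.5978

step 1: x^-=[0.6827, 0.8639, -1.1646]  P^-=[1.0803 0.1143 0.3307; 0.1143 1.3832 -0.0912; 0.3307 -0.0912 1.5349]  S=[1.5070]  K=[0.6581; 0.0169; -0.0202]  nu=[-2.1331]  x^+=[-0.7211, 0.8278, -1.1216]  P^+=[0.4276 0.0975 0.3507; 0.0975 1.3828 -0.0907; 0.3507 -0.0907 1.5343]
step 2: x^-=[-0.6610, 0.8820, -1.2898]  P^-=[0.5742 0.3522 0.5807; 0.3522 2.0351 0.0303; 0.5807 0.0303 2.1857]  S=[0.8892]  K=[0.4573; 0.2048; 0.0605]  nu=[-3.3780]  x^+=[-2.2058, 0.1902, -1.4940]  P^+=[0.3882 0.2689 0.5562; 0.2689 1.9978 0.0193; 0.5562 0.0193 2.1824]
step 3: x^-=[-2.2377, 0.1372, -2.0718]  P^-=[0.6343 0.6548 0.8709; 0.6548 2.8058 0.2628; 0.8709 0.2628 3.0078]  S=[0.8227]  K=[0.4532; 0.4465; 0.1556]  nu=[0.5215]  x^+=[-2.0014, 0.3700, -1.9906]  P^+=[0.4653 0.4884 0.8129; 0.4884 2.6418 0.2056; 0.8129 0.2056 2.9879]
step 4: x^-=[-2.0452, 0.3308, -2.5284]  P^-=[0.8304 1.0246 1.2701; 1.0246 3.6178 0.6035; 1.2701 0.6035 4.0436]  S=[0.8460]  K=[0.5243; 0.6977; 0.2972]  nu=[3.8849]  x^+=[-0.0083, 3.0415, -1.3739]  P^+=[0.5978 0.7151 1.1383; 0.7151 3.2059 0.4280; 1.1383 0.4280 3.9689]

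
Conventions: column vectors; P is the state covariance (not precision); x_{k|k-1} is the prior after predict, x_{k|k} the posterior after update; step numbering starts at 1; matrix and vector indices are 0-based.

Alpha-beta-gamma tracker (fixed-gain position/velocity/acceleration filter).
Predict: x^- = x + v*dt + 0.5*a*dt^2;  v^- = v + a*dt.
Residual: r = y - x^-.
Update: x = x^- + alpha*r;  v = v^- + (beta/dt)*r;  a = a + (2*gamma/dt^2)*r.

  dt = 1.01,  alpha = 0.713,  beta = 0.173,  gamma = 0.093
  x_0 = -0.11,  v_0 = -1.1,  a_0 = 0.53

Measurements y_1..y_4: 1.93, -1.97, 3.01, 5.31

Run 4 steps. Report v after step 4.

step 1: x_pred=-0.9507  r=2.8807  x^+=1.1032  v^+=-0.0713  a^+=1.0552
step 2: x_pred=1.5695  r=-3.5395  x^+=-0.9542  v^+=0.3883  a^+=0.4099
step 3: x_pred=-0.3530  r=3.3630  x^+=2.0448  v^+=1.3783  a^+=1.0231
step 4: x_pred=3.9587  r=1.3513  x^+=4.9222  v^+=2.6430  a^+=1.2695

v_post = 2.6430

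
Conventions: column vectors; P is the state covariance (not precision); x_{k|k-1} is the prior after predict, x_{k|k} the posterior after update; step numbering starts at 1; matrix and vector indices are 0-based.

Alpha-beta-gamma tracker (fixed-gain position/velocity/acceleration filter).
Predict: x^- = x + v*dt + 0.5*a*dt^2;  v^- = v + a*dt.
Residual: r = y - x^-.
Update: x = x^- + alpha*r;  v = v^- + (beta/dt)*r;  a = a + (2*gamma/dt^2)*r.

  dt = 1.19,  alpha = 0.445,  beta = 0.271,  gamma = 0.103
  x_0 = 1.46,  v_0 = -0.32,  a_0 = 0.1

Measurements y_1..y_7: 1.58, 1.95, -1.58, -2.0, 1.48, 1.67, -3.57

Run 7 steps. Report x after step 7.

x_post = -1.4699

step 1: x_pred=1.1500  r=0.4300  x^+=1.3414  v^+=-0.1031  a^+=0.1626
step 2: x_pred=1.3338  r=0.6162  x^+=1.6080  v^+=0.2307  a^+=0.2522
step 3: x_pred=2.0611  r=-3.6411  x^+=0.4408  v^+=-0.2984  a^+=-0.2775
step 4: x_pred=-0.1107  r=-1.8893  x^+=-0.9515  v^+=-1.0588  a^+=-0.5523
step 5: x_pred=-2.6025  r=4.0825  x^+=-0.7858  v^+=-0.7864  a^+=0.0416
step 6: x_pred=-1.6921  r=3.3621  x^+=-0.1960  v^+=0.0288  a^+=0.5307
step 7: x_pred=0.2140  r=-3.7840  x^+=-1.4699  v^+=-0.2015  a^+=-0.0198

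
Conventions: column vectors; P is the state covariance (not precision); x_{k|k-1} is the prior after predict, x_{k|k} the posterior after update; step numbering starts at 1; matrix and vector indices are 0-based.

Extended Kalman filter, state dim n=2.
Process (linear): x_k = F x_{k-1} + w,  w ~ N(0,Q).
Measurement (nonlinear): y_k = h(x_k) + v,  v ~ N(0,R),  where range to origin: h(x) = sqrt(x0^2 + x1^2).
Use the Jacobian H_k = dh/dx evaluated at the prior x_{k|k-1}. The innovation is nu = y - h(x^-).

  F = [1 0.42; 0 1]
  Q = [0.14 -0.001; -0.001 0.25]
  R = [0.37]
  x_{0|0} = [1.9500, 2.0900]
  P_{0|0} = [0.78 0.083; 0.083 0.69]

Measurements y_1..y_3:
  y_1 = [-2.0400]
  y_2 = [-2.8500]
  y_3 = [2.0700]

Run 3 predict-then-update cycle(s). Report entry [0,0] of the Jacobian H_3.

H_jac[0,0] = 0.7438

step 1: x^-=[2.8278, 2.0900]  P^-=[1.1114 0.3718; 0.3718 0.9400]  H_jac=[0.8042 0.5944]  S=[1.7763]  K=[0.6276; 0.4829]  nu=[-5.5563]  x^+=[-0.6593, -0.5929]  P^+=[0.4118 -0.1665; -0.1665 0.5258]
step 2: x^-=[-0.9083, -0.5929]  P^-=[0.5047 0.0534; 0.0534 0.7758]  H_jac=[-0.8374 -0.5466]  S=[1.0046]  K=[-0.4497; -0.4666]  nu=[-3.9347]  x^+=[0.8613, 1.2432]  P^+=[0.3015 -0.1575; -0.1575 0.5571]
step 3: x^-=[1.3834, 1.2432]  P^-=[0.4075 0.0755; 0.0755 0.8071]  H_jac=[0.7438 0.6684]  S=[1.0311]  K=[0.3429; 0.5777]  nu=[0.2101]  x^+=[1.4555, 1.3645]  P^+=[0.2863 -0.1287; -0.1287 0.4630]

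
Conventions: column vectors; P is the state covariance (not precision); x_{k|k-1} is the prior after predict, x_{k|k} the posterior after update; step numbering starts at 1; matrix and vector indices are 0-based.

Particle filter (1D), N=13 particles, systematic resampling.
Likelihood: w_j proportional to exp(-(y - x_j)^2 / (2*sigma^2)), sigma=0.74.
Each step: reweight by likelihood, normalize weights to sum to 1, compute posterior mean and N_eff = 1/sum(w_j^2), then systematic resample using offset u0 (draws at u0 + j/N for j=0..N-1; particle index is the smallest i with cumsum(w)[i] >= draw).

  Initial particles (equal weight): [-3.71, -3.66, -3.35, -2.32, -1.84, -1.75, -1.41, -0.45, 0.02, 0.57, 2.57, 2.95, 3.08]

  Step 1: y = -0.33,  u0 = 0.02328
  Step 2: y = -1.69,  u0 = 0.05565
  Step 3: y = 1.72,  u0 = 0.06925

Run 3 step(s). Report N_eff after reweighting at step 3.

N_eff = 2.2426

step 1: w=[0.0000, 0.0000, 0.0001, 0.0089, 0.0414, 0.0526, 0.1144, 0.3274, 0.2967, 0.1584, 0.0002, 0.0000, 0.0000]  mean=-0.4012  Neff=4.2030  idx=[4, 5, 6, 7, 7, 7, 7, 8, 8, 8, 8, 9, 9]
step 2: w=[0.2341, 0.2381, 0.2224, 0.0587, 0.0587, 0.0587, 0.0587, 0.0165, 0.0165, 0.0165, 0.0165, 0.0023, 0.0023]  mean=-1.2627  Neff=5.6874  idx=[0, 0, 0, 1, 1, 1, 2, 2, 2, 3, 5, 6, 9]
step 3: w=[0.0001, 0.0001, 0.0001, 0.0001, 0.0001, 0.0001, 0.0012, 0.0012, 0.0012, 0.1205, 0.1205, 0.1205, 0.6343]  mean=-0.1561  Neff=2.2426  idx=[9, 10, 10, 11, 12, 12, 12, 12, 12, 12, 12, 12, 12]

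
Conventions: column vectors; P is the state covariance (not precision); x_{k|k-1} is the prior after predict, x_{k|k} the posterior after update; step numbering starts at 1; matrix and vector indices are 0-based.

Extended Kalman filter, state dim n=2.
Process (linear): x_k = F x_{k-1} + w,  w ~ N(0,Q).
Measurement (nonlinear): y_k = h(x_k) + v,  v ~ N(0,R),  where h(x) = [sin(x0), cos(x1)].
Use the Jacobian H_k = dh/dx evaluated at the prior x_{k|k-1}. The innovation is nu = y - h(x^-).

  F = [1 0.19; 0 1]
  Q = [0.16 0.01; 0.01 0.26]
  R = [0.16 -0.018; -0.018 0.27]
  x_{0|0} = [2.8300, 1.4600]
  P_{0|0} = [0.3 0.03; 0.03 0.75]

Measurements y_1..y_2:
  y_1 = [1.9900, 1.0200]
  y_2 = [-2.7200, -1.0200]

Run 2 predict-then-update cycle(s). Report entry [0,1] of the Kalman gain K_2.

K[0,1] = -0.0746

step 1: x^-=[3.1074, 1.4600]  P^-=[0.4985 0.1825; 0.1825 1.0100]  H_jac=[-0.9994 0.0000; 0.0000 -0.9939]  S=[0.6579 0.1633; 0.1633 1.2677]  K=[-0.7456 -0.0471; -0.0834 -0.7811]  nu=[1.9558, 0.9094]  x^+=[1.6064, 0.5865]  P^+=[0.1185 -0.0007; -0.0007 0.2107]
step 2: x^-=[1.7179, 0.5865]  P^-=[0.2858 0.0493; 0.0493 0.4707]  H_jac=[-0.1465 0.0000; 0.0000 -0.5535]  S=[0.1661 -0.0140; -0.0140 0.4142]  K=[-0.2584 -0.0746; -0.0968 -0.6323]  nu=[-3.7092, -1.8529]  x^+=[2.8147, 2.1170]  P^+=[0.2730 0.0280; 0.0280 0.3053]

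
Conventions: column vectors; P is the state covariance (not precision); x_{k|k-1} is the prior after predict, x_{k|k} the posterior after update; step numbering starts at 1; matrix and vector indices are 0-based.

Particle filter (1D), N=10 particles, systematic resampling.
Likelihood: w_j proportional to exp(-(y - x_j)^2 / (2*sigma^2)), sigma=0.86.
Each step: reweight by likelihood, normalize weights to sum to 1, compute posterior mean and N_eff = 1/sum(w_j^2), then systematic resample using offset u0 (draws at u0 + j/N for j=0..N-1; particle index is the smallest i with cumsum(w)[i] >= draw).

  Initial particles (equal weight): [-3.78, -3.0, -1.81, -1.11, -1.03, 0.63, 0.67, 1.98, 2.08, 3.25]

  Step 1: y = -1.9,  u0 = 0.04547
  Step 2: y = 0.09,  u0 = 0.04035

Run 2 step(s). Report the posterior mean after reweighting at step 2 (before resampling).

step 1: w=[0.0327, 0.1572, 0.3542, 0.2336, 0.2135, 0.0047, 0.0041, 0.0000, 0.0000, 0.0000]  mean=-1.7096  Neff=3.9770  idx=[1, 1, 2, 2, 2, 3, 3, 3, 4, 4]
step 2: w=[0.0007, 0.0007, 0.0386, 0.0386, 0.0386, 0.1676, 0.1676, 0.1676, 0.1900, 0.1900]  mean=-1.1634  Neff=6.2149  idx=[3, 5, 5, 6, 6, 7, 8, 8, 9, 9]

post_mean = -1.1634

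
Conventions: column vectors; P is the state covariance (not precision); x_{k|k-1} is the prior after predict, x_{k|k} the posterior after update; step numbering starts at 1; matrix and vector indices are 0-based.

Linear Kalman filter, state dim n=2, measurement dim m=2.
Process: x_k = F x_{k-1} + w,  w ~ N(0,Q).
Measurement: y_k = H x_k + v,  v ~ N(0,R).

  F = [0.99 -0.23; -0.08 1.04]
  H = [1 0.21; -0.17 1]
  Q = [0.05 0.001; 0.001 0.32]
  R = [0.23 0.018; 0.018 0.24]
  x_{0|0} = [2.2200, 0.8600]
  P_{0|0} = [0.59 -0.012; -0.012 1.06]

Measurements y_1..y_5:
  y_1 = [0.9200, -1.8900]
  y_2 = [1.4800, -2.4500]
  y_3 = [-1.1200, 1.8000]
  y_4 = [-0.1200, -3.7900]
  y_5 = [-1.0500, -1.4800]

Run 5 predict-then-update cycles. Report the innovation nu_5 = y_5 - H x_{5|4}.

step 1: x^-=[2.0000, 0.7168]  P^-=[0.6898 -0.3119; -0.3119 1.4723]  S=[0.8537 -0.0908; -0.0908 1.8382]  K=[0.7102 -0.1984; 0.0856 0.8340]  nu=[-1.2305, -2.2668]  x^+=[1.5758, -1.2790]  P^+=[0.1613 -0.0074; -0.0074 0.2004]
step 2: x^-=[1.8542, -1.4562]  P^-=[0.2221 -0.0675; -0.0675 0.5391]  S=[0.4475 0.0284; 0.0284 0.8084]  K=[0.4739 -0.1468; 0.0591 0.6789]  nu=[-0.0684, -0.6786]  x^+=[1.9214, -1.9209]  P^+=[0.1081 -0.0083; -0.0083 0.1626]
step 3: x^-=[2.3440, -2.1515]  P^-=[0.1683 -0.0552; -0.0552 0.4979]  S=[0.3971 0.0407; 0.0407 0.7616]  K=[0.4083 -0.1319; 0.0563 0.6631]  nu=[-3.0122, 4.3500]  x^+=[0.5406, 0.5634]  P^+=[0.0933 -0.0084; -0.0084 0.1587]
step 4: x^-=[0.4056, 0.5427]  P^-=[0.1537 -0.0532; -0.0532 0.4937]  S=[0.3831 0.0442; 0.0442 0.7562]  K=[0.3867 -0.1275; 0.0553 0.6616]  nu=[-0.6396, -4.2638]  x^+=[0.7020, -2.3134]  P^+=[0.0885 -0.0086; -0.0086 0.1583]
step 5: x^-=[1.2271, -2.4621]  P^-=[0.1490 -0.0529; -0.0529 0.4932]  S=[0.3785 0.0452; 0.0452 0.7555]  K=[0.3794 -0.1263; 0.0548 0.6615]  nu=[-1.7601, 1.1907]  x^+=[0.4091, -1.7710]  P^+=[0.0868 -0.0087; -0.0087 0.1583]

innov = [-1.7601, 1.1907]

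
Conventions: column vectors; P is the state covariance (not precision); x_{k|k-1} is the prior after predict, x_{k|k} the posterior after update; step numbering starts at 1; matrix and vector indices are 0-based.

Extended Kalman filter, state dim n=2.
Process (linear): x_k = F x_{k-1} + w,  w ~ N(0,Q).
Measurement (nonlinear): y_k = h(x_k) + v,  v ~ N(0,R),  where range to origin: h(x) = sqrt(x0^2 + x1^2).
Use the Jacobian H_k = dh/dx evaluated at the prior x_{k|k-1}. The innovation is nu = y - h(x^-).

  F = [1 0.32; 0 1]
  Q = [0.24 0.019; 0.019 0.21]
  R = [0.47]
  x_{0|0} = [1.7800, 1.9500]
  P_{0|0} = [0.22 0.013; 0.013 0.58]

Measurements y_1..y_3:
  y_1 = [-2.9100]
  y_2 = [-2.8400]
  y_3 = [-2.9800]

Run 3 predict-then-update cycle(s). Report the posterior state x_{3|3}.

x_post = [-1.0262, -0.5890]

step 1: x^-=[2.4040, 1.9500]  P^-=[0.5277 0.2176; 0.2176 0.7900]  H_jac=[0.7766 0.6300]  S=[1.3147]  K=[0.4160; 0.5071]  nu=[-6.0054]  x^+=[-0.0942, -1.0952]  P^+=[0.3002 -0.0597; -0.0597 0.4520]
step 2: x^-=[-0.4447, -1.0952]  P^-=[0.5483 0.1039; 0.1039 0.6620]  H_jac=[-0.3762 -0.9265]  S=[1.1883]  K=[-0.2546; -0.5490]  nu=[-4.0220]  x^+=[0.5793, 1.1130]  P^+=[0.4712 -0.0622; -0.0622 0.3038]
step 3: x^-=[0.9354, 1.1130]  P^-=[0.7025 0.0540; 0.0540 0.5138]  H_jac=[0.6434 0.7655]  S=[1.1151]  K=[0.4424; 0.3839]  nu=[-4.4339]  x^+=[-1.0262, -0.5890]  P^+=[0.4843 -0.1354; -0.1354 0.3494]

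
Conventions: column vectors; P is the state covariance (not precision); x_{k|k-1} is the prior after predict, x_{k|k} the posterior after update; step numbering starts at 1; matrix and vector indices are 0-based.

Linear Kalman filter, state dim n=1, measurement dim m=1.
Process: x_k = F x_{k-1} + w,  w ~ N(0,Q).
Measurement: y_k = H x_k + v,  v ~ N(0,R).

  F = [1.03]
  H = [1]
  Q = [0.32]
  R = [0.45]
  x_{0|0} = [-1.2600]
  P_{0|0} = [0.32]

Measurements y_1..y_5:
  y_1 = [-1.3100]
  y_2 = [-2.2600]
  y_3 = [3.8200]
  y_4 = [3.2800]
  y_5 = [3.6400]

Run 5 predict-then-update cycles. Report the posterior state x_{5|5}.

step 1: x^-=[-1.2978]  P^-=[0.6595]  S=[1.1095]  K=[0.5944]  nu=[-0.0122]  x^+=[-1.3051]  P^+=[0.2675]
step 2: x^-=[-1.3442]  P^-=[0.6038]  S=[1.0538]  K=[0.5730]  nu=[-0.9158]  x^+=[-1.8689]  P^+=[0.2578]
step 3: x^-=[-1.9250]  P^-=[0.5935]  S=[1.0435]  K=[0.5688]  nu=[5.7450]  x^+=[1.3426]  P^+=[0.2559]
step 4: x^-=[1.3829]  P^-=[0.5915]  S=[1.0415]  K=[0.5679]  nu=[1.8971]  x^+=[2.4603]  P^+=[0.2556]
step 5: x^-=[2.5342]  P^-=[0.5911]  S=[1.0411]  K=[0.5678]  nu=[1.1058]  x^+=[3.1620]  P^+=[0.2555]

x_post = [3.1620]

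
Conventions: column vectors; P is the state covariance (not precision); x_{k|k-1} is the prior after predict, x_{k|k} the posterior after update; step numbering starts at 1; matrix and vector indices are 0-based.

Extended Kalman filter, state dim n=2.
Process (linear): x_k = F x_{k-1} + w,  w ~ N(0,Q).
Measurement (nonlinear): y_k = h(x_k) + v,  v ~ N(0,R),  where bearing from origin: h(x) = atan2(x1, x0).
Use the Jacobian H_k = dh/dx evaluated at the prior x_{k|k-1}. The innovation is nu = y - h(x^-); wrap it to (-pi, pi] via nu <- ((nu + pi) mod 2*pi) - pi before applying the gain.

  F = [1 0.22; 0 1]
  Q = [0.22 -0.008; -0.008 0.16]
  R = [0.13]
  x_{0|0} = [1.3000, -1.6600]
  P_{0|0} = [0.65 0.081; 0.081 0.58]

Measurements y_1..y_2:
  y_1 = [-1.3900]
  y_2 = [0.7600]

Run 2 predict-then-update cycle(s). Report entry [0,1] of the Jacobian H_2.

step 1: x^-=[0.9348, -1.6600]  P^-=[0.9337 0.2006; 0.2006 0.7400]  H_jac=[0.4574 0.2576]  S=[0.4217]  K=[1.1353; 0.6696]  nu=[-0.3321]  x^+=[0.5578, -1.8823]  P^+=[0.3902 -0.1199; -0.1199 0.5509]
step 2: x^-=[0.1437, -1.8823]  P^-=[0.5841 -0.0067; -0.0067 0.7109]  H_jac=[0.5282 0.0403]  S=[0.2938]  K=[1.0491; 0.0855]  nu=[2.2546]  x^+=[2.5090, -1.6897]  P^+=[0.2607 -0.0331; -0.0331 0.7088]

H_jac[0,1] = 0.0403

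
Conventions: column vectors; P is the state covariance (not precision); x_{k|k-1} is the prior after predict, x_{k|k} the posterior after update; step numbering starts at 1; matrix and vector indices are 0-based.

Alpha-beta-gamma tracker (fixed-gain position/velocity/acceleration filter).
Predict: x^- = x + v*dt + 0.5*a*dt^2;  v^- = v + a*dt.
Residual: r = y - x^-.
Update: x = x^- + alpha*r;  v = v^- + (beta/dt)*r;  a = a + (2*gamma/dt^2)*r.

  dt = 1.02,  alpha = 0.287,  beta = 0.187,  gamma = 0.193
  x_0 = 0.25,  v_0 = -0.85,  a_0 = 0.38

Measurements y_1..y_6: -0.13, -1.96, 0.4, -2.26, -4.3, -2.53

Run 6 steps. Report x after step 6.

step 1: x_pred=-0.4193  r=0.2893  x^+=-0.3363  v^+=-0.4094  a^+=0.4873
step 2: x_pred=-0.5003  r=-1.4597  x^+=-0.9192  v^+=-0.1799  a^+=-0.0542
step 3: x_pred=-1.1309  r=1.5309  x^+=-0.6915  v^+=0.0455  a^+=0.5138
step 4: x_pred=-0.3779  r=-1.8821  x^+=-0.9180  v^+=0.2245  a^+=-0.1845
step 5: x_pred=-0.7851  r=-3.5149  x^+=-1.7938  v^+=-0.6081  a^+=-1.4886
step 6: x_pred=-3.1885  r=0.6585  x^+=-2.9995  v^+=-2.0058  a^+=-1.2443

x_post = -2.9995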